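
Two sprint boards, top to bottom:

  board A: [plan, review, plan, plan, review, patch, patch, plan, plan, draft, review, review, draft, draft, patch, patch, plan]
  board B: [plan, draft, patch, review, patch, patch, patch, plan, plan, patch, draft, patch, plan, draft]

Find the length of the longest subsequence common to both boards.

9

Taking plan at board A[1]=board B[1]; then review at board A[2]=board B[4]; then patch at board A[6]=board B[6]; then patch at board A[7]=board B[7]; then plan at board A[8]=board B[8]; then plan at board A[9]=board B[9]; then draft at board A[14]=board B[11]; then patch at board A[16]=board B[12]; then plan at board A[17]=board B[13] gives a common subsequence of length 9. Since dp[17][14] = 9, nothing longer is possible.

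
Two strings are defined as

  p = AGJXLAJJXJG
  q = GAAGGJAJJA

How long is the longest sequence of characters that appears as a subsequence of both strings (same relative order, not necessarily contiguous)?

6

Let dp[i][j] be the LCS length of the first i characters of p and the first j characters of q. dp[i][j] = dp[i-1][j-1]+1 when the i-th and j-th characters match, else max(dp[i-1][j], dp[i][j-1]).
    ·  G  A  A  G  G  J  A  J  J  A
 ·  0  0  0  0  0  0  0  0  0  0  0
 A  0  0  1  1  1  1  1  1  1  1  1
 G  0  1  1  1  2  2  2  2  2  2  2
 J  0  1  1  1  2  2  3  3  3  3  3
 X  0  1  1  1  2  2  3  3  3  3  3
 L  0  1  1  1  2  2  3  3  3  3  3
 A  0  1  2  2  2  2  3  4  4  4  4
 J  0  1  2  2  2  2  3  4  5  5  5
 J  0  1  2  2  2  2  3  4  5  6  6
 X  0  1  2  2  2  2  3  4  5  6  6
 J  0  1  2  2  2  2  3  4  5  6  6
 G  0  1  2  2  3  3  3  4  5  6  6
dp[11][10] = 6. One LCS (by backtracking along matches): AGJAJJ.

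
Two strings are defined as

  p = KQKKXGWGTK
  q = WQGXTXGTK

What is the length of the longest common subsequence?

5

Let dp[i][j] be the LCS length of the first i characters of p and the first j characters of q. dp[i][j] = dp[i-1][j-1]+1 when the i-th and j-th characters match, else max(dp[i-1][j], dp[i][j-1]).
    ·  W  Q  G  X  T  X  G  T  K
 ·  0  0  0  0  0  0  0  0  0  0
 K  0  0  0  0  0  0  0  0  0  1
 Q  0  0  1  1  1  1  1  1  1  1
 K  0  0  1  1  1  1  1  1  1  2
 K  0  0  1  1  1  1  1  1  1  2
 X  0  0  1  1  2  2  2  2  2  2
 G  0  0  1  2  2  2  2  3  3  3
 W  0  1  1  2  2  2  2  3  3  3
 G  0  1  1  2  2  2  2  3  3  3
 T  0  1  1  2  2  3  3  3  4  4
 K  0  1  1  2  2  3  3  3  4  5
dp[10][9] = 5. One LCS (by backtracking along matches): QXGTK.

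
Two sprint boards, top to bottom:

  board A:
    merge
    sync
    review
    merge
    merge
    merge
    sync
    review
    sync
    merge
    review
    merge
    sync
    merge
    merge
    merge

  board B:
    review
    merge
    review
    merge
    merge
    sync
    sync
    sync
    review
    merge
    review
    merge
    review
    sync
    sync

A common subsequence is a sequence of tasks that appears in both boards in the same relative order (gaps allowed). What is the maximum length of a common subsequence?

10

Taking merge (board A #1, board B #2) → review (board A #3, board B #3) → merge (board A #4, board B #4) → merge (board A #5, board B #5) → sync (board A #7, board B #8) → review (board A #8, board B #9) → merge (board A #10, board B #10) → review (board A #11, board B #11) → merge (board A #12, board B #12) → sync (board A #13, board B #15) gives a common subsequence of length 10. The LCS DP gives dp[16][15] = 10, so this is optimal.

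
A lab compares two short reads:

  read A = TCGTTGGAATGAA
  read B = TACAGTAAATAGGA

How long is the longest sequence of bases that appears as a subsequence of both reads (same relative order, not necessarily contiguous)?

Match T at read A[1]=read B[1] → C at read A[2]=read B[3] → G at read A[3]=read B[5] → T at read A[4]=read B[6] → A at read A[8]=read B[8] → A at read A[9]=read B[9] → T at read A[10]=read B[10] → G at read A[11]=read B[13] → A at read A[13]=read B[14] — 9 bases in the same relative order in both, and the DP table's final entry dp[13][14] is also 9, so no common subsequence is longer.

9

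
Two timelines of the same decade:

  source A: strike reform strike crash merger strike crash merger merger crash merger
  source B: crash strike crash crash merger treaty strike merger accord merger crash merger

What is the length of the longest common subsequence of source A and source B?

Match strike [1,2]; then crash [4,4]; then merger [5,5]; then strike [6,7]; then merger [8,8]; then merger [9,10]; then crash [10,11]; then merger [11,12] — 8 events in the same relative order in both, and the DP table's final entry dp[11][12] is also 8, so no common subsequence is longer.

8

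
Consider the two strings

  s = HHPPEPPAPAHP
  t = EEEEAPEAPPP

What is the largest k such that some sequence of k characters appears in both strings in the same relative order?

5

Pick P (s #4, t #6) → E (s #5, t #7) → P (s #7, t #9) → P (s #9, t #10) → P (s #12, t #11); all 5 characters appear in both, in order, and the DP table's final entry dp[12][11] is also 5, so no common subsequence is longer.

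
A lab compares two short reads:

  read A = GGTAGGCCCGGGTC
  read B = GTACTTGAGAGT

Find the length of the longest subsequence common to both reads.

8

Taking G at read A[2]=read B[1], then T at read A[3]=read B[2], then A at read A[4]=read B[3], then C at read A[7]=read B[4], then G at read A[10]=read B[7], then G at read A[11]=read B[9], then G at read A[12]=read B[11], then T at read A[13]=read B[12] gives a common subsequence of length 8. Since dp[14][12] = 8, nothing longer is possible.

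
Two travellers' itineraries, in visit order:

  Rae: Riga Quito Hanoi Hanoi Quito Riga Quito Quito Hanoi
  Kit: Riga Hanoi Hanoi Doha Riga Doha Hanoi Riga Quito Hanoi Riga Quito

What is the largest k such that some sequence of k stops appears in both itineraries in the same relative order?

6

Taking Riga at Rae[1]=Kit[1] → Hanoi at Rae[3]=Kit[3] → Hanoi at Rae[4]=Kit[7] → Quito at Rae[5]=Kit[9] → Riga at Rae[6]=Kit[11] → Quito at Rae[8]=Kit[12] gives a common subsequence of length 6. Since dp[9][12] = 6, nothing longer is possible.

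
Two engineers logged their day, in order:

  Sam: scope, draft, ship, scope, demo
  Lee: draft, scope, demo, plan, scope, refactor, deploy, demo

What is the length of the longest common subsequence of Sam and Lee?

Match scope [1,2] → scope [4,5] → demo [5,8] — 3 tasks in the same relative order in both, and the DP table's final entry dp[5][8] is also 3, so no common subsequence is longer.

3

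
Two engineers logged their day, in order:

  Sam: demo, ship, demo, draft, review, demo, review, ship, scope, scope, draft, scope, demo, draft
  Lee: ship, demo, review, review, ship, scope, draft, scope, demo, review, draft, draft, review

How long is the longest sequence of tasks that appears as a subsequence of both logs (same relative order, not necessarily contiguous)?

One common subsequence of length 10: ship at Sam[2]=Lee[1], then demo at Sam[3]=Lee[2], then review at Sam[5]=Lee[3], then review at Sam[7]=Lee[4], then ship at Sam[8]=Lee[5], then scope at Sam[10]=Lee[6], then draft at Sam[11]=Lee[7], then scope at Sam[12]=Lee[8], then demo at Sam[13]=Lee[9], then draft at Sam[14]=Lee[12], and the DP table's final entry dp[14][13] is also 10, so no common subsequence is longer.

10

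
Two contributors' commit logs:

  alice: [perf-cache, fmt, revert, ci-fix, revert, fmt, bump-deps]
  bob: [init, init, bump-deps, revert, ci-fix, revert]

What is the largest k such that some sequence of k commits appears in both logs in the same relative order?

Taking revert (alice #3, bob #4), then ci-fix (alice #4, bob #5), then revert (alice #5, bob #6) gives a common subsequence of length 3. The LCS DP gives dp[7][6] = 3, so this is optimal.

3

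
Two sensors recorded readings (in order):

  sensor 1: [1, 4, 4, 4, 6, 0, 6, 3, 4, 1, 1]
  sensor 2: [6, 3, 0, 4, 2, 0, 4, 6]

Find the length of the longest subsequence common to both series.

3

One common subsequence of length 3: 4 (sensor 1 #2, sensor 2 #4), then 4 (sensor 1 #4, sensor 2 #7), then 6 (sensor 1 #7, sensor 2 #8). The LCS DP gives dp[11][8] = 3, so this is optimal.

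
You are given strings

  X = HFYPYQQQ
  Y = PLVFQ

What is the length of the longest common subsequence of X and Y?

2

Pick F (X #2, Y #4); then Q (X #8, Y #5); all 2 characters appear in both, in order. dp[8][5] = 2 confirms this is the maximum.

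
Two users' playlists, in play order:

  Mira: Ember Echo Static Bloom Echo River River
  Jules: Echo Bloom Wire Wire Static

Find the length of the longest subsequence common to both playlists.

Match Echo (Mira #2, Jules #1); then Static (Mira #3, Jules #5) — 2 songs in the same relative order in both. The LCS DP gives dp[7][5] = 2, so this is optimal.

2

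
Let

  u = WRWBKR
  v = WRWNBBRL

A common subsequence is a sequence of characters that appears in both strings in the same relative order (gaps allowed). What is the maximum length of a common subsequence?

5

Pick W at u[1]=v[1]; then R at u[2]=v[2]; then W at u[3]=v[3]; then B at u[4]=v[6]; then R at u[6]=v[7]; all 5 characters appear in both, in order. The LCS DP gives dp[6][8] = 5, so this is optimal.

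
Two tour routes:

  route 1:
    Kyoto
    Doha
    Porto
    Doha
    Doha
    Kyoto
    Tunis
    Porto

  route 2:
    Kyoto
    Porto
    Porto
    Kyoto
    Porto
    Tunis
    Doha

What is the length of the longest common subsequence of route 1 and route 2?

4

One common subsequence of length 4: Kyoto (route 1 #1, route 2 #1), Porto (route 1 #3, route 2 #3), Kyoto (route 1 #6, route 2 #4), Tunis (route 1 #7, route 2 #6). dp[8][7] = 4 confirms this is the maximum.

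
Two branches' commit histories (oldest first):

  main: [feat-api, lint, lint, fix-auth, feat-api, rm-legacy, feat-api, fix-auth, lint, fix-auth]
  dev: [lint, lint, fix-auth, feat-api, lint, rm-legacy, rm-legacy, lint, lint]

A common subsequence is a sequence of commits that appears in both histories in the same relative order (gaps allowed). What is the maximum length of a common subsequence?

6

Pick lint (main #2, dev #1), then lint (main #3, dev #2), then fix-auth (main #4, dev #3), then feat-api (main #5, dev #4), then rm-legacy (main #6, dev #7), then lint (main #9, dev #9); all 6 commits appear in both, in order. The LCS DP gives dp[10][9] = 6, so this is optimal.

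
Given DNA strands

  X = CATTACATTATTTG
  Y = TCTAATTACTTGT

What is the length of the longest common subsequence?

10

One common subsequence of length 10: C [1,2]; then T [4,3]; then A [5,4]; then A [7,5]; then T [8,6]; then T [9,7]; then A [10,8]; then T [11,10]; then T [12,11]; then T [13,13], and the DP table's final entry dp[14][13] is also 10, so no common subsequence is longer.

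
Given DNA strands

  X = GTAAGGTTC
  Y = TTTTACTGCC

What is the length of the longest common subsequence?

Match T [2,4], A [3,5], G [5,8], C [9,10] — 4 bases in the same relative order in both. dp[9][10] = 4 confirms this is the maximum.

4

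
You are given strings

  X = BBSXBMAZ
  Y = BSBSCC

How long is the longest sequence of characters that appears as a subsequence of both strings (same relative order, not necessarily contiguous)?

3

Taking B [1,1], then B [2,3], then S [3,4] gives a common subsequence of length 3. The LCS DP gives dp[8][6] = 3, so this is optimal.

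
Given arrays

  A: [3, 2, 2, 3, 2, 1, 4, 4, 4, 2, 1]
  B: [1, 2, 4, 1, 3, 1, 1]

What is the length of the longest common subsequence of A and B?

Let dp[i][j] be the LCS length of the first i values of A and the first j values of B. dp[i][j] = dp[i-1][j-1]+1 when the i-th and j-th values match, else max(dp[i-1][j], dp[i][j-1]).
    ·  1  2  4  1  3  1  1
 ·  0  0  0  0  0  0  0  0
 3  0  0  0  0  0  1  1  1
 2  0  0  1  1  1  1  1  1
 2  0  0  1  1  1  1  1  1
 3  0  0  1  1  1  2  2  2
 2  0  0  1  1  1  2  2  2
 1  0  1  1  1  2  2  3  3
 4  0  1  1  2  2  2  3  3
 4  0  1  1  2  2  2  3  3
 4  0  1  1  2  2  2  3  3
 2  0  1  2  2  2  2  3  3
 1  0  1  2  2  3  3  3  4
dp[11][7] = 4. One LCS (by backtracking along matches): 2, 3, 1, 1.

4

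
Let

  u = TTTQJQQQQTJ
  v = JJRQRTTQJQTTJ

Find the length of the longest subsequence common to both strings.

Let dp[i][j] be the LCS length of the first i characters of u and the first j characters of v. dp[i][j] = dp[i-1][j-1]+1 when the i-th and j-th characters match, else max(dp[i-1][j], dp[i][j-1]).
    ·  J  J  R  Q  R  T  T  Q  J  Q  T  T  J
 ·  0  0  0  0  0  0  0  0  0  0  0  0  0  0
 T  0  0  0  0  0  0  1  1  1  1  1  1  1  1
 T  0  0  0  0  0  0  1  2  2  2  2  2  2  2
 T  0  0  0  0  0  0  1  2  2  2  2  3  3  3
 Q  0  0  0  0  1  1  1  2  3  3  3  3  3  3
 J  0  1  1  1  1  1  1  2  3  4  4  4  4  4
 Q  0  1  1  1  2  2  2  2  3  4  5  5  5  5
 Q  0  1  1  1  2  2  2  2  3  4  5  5  5  5
 Q  0  1  1  1  2  2  2  2  3  4  5  5  5  5
 Q  0  1  1  1  2  2  2  2  3  4  5  5  5  5
 T  0  1  1  1  2  2  3  3  3  4  5  6  6  6
 J  0  1  2  2  2  2  3  3  3  4  5  6  6  7
dp[11][13] = 7. One LCS (by backtracking along matches): TTQJQTJ.

7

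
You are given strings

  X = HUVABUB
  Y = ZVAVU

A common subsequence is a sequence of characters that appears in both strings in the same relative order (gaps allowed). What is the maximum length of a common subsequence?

Pick V (X #3, Y #2) → A (X #4, Y #3) → U (X #6, Y #5); all 3 characters appear in both, in order. dp[7][5] = 3 confirms this is the maximum.

3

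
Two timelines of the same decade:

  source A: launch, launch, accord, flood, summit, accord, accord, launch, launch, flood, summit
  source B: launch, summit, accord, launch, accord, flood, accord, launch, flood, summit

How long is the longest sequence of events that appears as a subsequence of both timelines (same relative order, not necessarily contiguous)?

8

Pick launch [1,1] → launch [2,4] → accord [3,5] → flood [4,6] → accord [7,7] → launch [9,8] → flood [10,9] → summit [11,10]; all 8 events appear in both, in order. The LCS DP gives dp[11][10] = 8, so this is optimal.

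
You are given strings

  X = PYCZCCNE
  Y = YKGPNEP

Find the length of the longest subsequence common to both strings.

3

Let dp[i][j] be the LCS length of the first i characters of X and the first j characters of Y. dp[i][j] = dp[i-1][j-1]+1 when the i-th and j-th characters match, else max(dp[i-1][j], dp[i][j-1]).
    ·  Y  K  G  P  N  E  P
 ·  0  0  0  0  0  0  0  0
 P  0  0  0  0  1  1  1  1
 Y  0  1  1  1  1  1  1  1
 C  0  1  1  1  1  1  1  1
 Z  0  1  1  1  1  1  1  1
 C  0  1  1  1  1  1  1  1
 C  0  1  1  1  1  1  1  1
 N  0  1  1  1  1  2  2  2
 E  0  1  1  1  1  2  3  3
dp[8][7] = 3. One LCS (by backtracking along matches): PNE.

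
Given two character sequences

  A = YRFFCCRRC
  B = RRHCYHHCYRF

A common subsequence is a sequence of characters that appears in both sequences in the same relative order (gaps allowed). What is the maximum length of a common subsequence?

One common subsequence of length 4: R [2,2]; then C [5,4]; then C [6,8]; then R [7,10]. The LCS DP gives dp[9][11] = 4, so this is optimal.

4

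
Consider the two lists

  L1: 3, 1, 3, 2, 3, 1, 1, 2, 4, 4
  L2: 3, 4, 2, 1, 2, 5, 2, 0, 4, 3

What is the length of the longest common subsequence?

5

Match 3 [1,1], 1 [2,4], 2 [4,5], 2 [8,7], 4 [9,9] — 5 values in the same relative order in both. dp[10][10] = 5 confirms this is the maximum.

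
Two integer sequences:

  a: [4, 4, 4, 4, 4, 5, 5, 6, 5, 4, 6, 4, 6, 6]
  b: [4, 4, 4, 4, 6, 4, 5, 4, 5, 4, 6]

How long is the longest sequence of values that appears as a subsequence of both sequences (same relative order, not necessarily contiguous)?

One common subsequence of length 9: 4 at a[1]=b[1], 4 at a[2]=b[2], 4 at a[3]=b[3], 4 at a[4]=b[4], 4 at a[5]=b[6], 5 at a[6]=b[7], 5 at a[9]=b[9], 4 at a[12]=b[10], 6 at a[14]=b[11]. dp[14][11] = 9 confirms this is the maximum.

9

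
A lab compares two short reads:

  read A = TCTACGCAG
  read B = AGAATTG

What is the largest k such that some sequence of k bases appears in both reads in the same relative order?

Let dp[i][j] be the LCS length of the first i bases of read A and the first j bases of read B. dp[i][j] = dp[i-1][j-1]+1 when the i-th and j-th bases match, else max(dp[i-1][j], dp[i][j-1]).
    ·  A  G  A  A  T  T  G
 ·  0  0  0  0  0  0  0  0
 T  0  0  0  0  0  1  1  1
 C  0  0  0  0  0  1  1  1
 T  0  0  0  0  0  1  2  2
 A  0  1  1  1  1  1  2  2
 C  0  1  1  1  1  1  2  2
 G  0  1  2  2  2  2  2  3
 C  0  1  2  2  2  2  2  3
 A  0  1  2  3  3  3  3  3
 G  0  1  2  3  3  3  3  4
dp[9][7] = 4. One LCS (by backtracking along matches): AGAG.

4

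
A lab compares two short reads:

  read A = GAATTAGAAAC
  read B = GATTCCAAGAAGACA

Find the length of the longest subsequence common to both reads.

10

Match G at read A[1]=read B[1] → A at read A[3]=read B[2] → T at read A[4]=read B[3] → T at read A[5]=read B[4] → A at read A[6]=read B[8] → G at read A[7]=read B[9] → A at read A[8]=read B[10] → A at read A[9]=read B[11] → A at read A[10]=read B[13] → C at read A[11]=read B[14] — 10 bases in the same relative order in both. The LCS DP gives dp[11][15] = 10, so this is optimal.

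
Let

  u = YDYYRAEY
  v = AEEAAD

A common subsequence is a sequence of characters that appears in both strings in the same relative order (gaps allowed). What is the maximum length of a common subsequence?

2

Taking A (u #6, v #1), then E (u #7, v #3) gives a common subsequence of length 2. Since dp[8][6] = 2, nothing longer is possible.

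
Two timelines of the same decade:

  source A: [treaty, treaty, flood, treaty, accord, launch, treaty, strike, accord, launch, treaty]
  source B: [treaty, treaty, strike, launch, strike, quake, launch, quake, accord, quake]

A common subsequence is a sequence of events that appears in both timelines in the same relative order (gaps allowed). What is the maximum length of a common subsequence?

Pick treaty (source A #1, source B #1), then treaty (source A #2, source B #2), then launch (source A #6, source B #4), then strike (source A #8, source B #5), then accord (source A #9, source B #9); all 5 events appear in both, in order. Since dp[11][10] = 5, nothing longer is possible.

5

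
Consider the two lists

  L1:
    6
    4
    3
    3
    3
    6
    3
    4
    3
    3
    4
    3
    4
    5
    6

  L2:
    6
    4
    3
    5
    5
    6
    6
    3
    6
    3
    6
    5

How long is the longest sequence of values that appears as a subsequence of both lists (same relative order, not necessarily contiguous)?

Pick 6 [1,1], 4 [2,2], 3 [3,3], 3 [4,8], 3 [5,10], 6 [6,11], 5 [14,12]; all 7 values appear in both, in order. Since dp[15][12] = 7, nothing longer is possible.

7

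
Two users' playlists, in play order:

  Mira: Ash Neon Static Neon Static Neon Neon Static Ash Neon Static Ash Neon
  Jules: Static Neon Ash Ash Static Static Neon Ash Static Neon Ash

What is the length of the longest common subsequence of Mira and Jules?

Match Ash at Mira[1]=Jules[4], Static at Mira[3]=Jules[5], Static at Mira[5]=Jules[6], Neon at Mira[6]=Jules[7], Static at Mira[8]=Jules[9], Neon at Mira[10]=Jules[10], Ash at Mira[12]=Jules[11] — 7 songs in the same relative order in both. Since dp[13][11] = 7, nothing longer is possible.

7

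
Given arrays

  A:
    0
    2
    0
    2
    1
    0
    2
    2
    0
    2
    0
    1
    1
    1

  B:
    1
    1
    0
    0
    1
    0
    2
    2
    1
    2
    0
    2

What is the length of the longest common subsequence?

Pick 0 [1,3]; then 0 [3,4]; then 1 [5,5]; then 0 [6,6]; then 2 [7,8]; then 2 [8,10]; then 0 [9,11]; then 2 [10,12]; all 8 values appear in both, in order. The LCS DP gives dp[14][12] = 8, so this is optimal.

8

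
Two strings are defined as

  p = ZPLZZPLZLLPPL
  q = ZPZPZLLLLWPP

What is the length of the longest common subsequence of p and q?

9

Taking Z (p #1, q #1), then P (p #2, q #2), then Z (p #4, q #3), then Z (p #5, q #5), then L (p #7, q #7), then L (p #9, q #8), then L (p #10, q #9), then P (p #11, q #11), then P (p #12, q #12) gives a common subsequence of length 9, and the DP table's final entry dp[13][12] is also 9, so no common subsequence is longer.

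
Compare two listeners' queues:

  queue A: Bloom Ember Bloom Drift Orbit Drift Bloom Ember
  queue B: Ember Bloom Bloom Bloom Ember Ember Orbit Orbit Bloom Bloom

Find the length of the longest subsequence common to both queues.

One common subsequence of length 4: Bloom (queue A #1, queue B #4), Ember (queue A #2, queue B #6), Bloom (queue A #3, queue B #9), Bloom (queue A #7, queue B #10). The LCS DP gives dp[8][10] = 4, so this is optimal.

4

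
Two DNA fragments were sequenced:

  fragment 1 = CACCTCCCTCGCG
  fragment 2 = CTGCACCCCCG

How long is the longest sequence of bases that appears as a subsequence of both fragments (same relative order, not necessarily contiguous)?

8

One common subsequence of length 8: C at fragment 1[1]=fragment 2[4], A at fragment 1[2]=fragment 2[5], C at fragment 1[6]=fragment 2[6], C at fragment 1[7]=fragment 2[7], C at fragment 1[8]=fragment 2[8], C at fragment 1[10]=fragment 2[9], C at fragment 1[12]=fragment 2[10], G at fragment 1[13]=fragment 2[11], and the DP table's final entry dp[13][11] is also 8, so no common subsequence is longer.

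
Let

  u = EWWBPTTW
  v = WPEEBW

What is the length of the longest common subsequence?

3

Pick E [1,4]; then B [4,5]; then W [8,6]; all 3 characters appear in both, in order. Since dp[8][6] = 3, nothing longer is possible.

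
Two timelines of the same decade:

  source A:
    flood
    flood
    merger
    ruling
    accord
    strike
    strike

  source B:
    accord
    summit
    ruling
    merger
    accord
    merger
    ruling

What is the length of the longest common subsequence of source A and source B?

2

Pick merger [3,6], then ruling [4,7]; all 2 events appear in both, in order. Since dp[7][7] = 2, nothing longer is possible.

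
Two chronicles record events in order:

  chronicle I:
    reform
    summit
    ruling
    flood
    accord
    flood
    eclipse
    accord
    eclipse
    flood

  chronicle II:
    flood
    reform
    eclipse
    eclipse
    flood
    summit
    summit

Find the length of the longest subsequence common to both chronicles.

Pick reform (chronicle I #1, chronicle II #2), then eclipse (chronicle I #7, chronicle II #3), then eclipse (chronicle I #9, chronicle II #4), then flood (chronicle I #10, chronicle II #5); all 4 events appear in both, in order. dp[10][7] = 4 confirms this is the maximum.

4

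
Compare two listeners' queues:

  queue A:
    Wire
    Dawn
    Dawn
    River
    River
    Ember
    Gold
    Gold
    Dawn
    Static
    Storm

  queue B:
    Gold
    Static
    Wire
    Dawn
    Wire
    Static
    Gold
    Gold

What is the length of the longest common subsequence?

4

Taking Wire [1,3] → Dawn [2,4] → Gold [7,7] → Gold [8,8] gives a common subsequence of length 4, and the DP table's final entry dp[11][8] is also 4, so no common subsequence is longer.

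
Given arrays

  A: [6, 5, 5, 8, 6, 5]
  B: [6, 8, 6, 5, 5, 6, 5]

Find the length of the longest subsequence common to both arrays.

5

Let dp[i][j] be the LCS length of the first i values of A and the first j values of B. dp[i][j] = dp[i-1][j-1]+1 when the i-th and j-th values match, else max(dp[i-1][j], dp[i][j-1]).
    ·  6  8  6  5  5  6  5
 ·  0  0  0  0  0  0  0  0
 6  0  1  1  1  1  1  1  1
 5  0  1  1  1  2  2  2  2
 5  0  1  1  1  2  3  3  3
 8  0  1  2  2  2  3  3  3
 6  0  1  2  3  3  3  4  4
 5  0  1  2  3  4  4  4  5
dp[6][7] = 5. One LCS (by backtracking along matches): 6, 5, 5, 6, 5.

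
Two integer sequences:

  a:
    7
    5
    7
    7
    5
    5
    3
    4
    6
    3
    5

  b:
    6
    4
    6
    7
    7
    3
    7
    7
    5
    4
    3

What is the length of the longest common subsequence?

6

Taking 7 [1,5] → 7 [3,7] → 7 [4,8] → 5 [6,9] → 4 [8,10] → 3 [10,11] gives a common subsequence of length 6. Since dp[11][11] = 6, nothing longer is possible.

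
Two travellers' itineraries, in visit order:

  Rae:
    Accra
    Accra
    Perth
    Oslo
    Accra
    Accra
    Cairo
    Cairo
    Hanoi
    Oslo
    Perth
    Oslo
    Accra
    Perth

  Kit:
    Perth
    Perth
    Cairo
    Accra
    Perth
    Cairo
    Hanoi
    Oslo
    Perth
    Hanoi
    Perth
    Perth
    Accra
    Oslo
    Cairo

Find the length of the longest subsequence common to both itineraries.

Taking Accra [2,4], Perth [3,5], Cairo [8,6], Hanoi [9,7], Oslo [10,8], Perth [11,12], Oslo [12,14] gives a common subsequence of length 7. dp[14][15] = 7 confirms this is the maximum.

7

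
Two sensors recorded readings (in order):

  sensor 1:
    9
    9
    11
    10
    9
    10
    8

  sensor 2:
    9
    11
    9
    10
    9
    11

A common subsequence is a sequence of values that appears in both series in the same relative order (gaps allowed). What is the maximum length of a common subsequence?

4

Taking 9 (sensor 1 #1, sensor 2 #1), then 9 (sensor 1 #2, sensor 2 #3), then 10 (sensor 1 #4, sensor 2 #4), then 9 (sensor 1 #5, sensor 2 #5) gives a common subsequence of length 4. The LCS DP gives dp[7][6] = 4, so this is optimal.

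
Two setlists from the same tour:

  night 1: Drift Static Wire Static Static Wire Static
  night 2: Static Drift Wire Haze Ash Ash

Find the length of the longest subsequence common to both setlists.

Taking Drift (night 1 #1, night 2 #2); then Wire (night 1 #3, night 2 #3) gives a common subsequence of length 2, and the DP table's final entry dp[7][6] is also 2, so no common subsequence is longer.

2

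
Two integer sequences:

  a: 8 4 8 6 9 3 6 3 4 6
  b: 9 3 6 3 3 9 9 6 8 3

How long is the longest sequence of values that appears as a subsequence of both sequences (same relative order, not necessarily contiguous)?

5

Taking 9 (a #5, b #1); then 3 (a #6, b #2); then 6 (a #7, b #3); then 3 (a #8, b #5); then 6 (a #10, b #8) gives a common subsequence of length 5, and the DP table's final entry dp[10][10] is also 5, so no common subsequence is longer.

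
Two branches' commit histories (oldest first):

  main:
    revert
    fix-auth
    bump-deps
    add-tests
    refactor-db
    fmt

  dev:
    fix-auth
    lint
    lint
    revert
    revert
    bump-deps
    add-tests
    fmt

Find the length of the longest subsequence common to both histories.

Match revert (main #1, dev #5), then bump-deps (main #3, dev #6), then add-tests (main #4, dev #7), then fmt (main #6, dev #8) — 4 commits in the same relative order in both, and the DP table's final entry dp[6][8] is also 4, so no common subsequence is longer.

4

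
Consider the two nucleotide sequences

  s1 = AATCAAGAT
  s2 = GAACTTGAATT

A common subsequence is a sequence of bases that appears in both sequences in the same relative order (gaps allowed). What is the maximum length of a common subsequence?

Let dp[i][j] be the LCS length of the first i bases of s1 and the first j bases of s2. dp[i][j] = dp[i-1][j-1]+1 when the i-th and j-th bases match, else max(dp[i-1][j], dp[i][j-1]).
    ·  G  A  A  C  T  T  G  A  A  T  T
 ·  0  0  0  0  0  0  0  0  0  0  0  0
 A  0  0  1  1  1  1  1  1  1  1  1  1
 A  0  0  1  2  2  2  2  2  2  2  2  2
 T  0  0  1  2  2  3  3  3  3  3  3  3
 C  0  0  1  2  3  3  3  3  3  3  3  3
 A  0  0  1  2  3  3  3  3  4  4  4  4
 A  0  0  1  2  3  3  3  3  4  5  5  5
 G  0  1  1  2  3  3  3  4  4  5  5  5
 A  0  1  2  2  3  3  3  4  5  5  5  5
 T  0  1  2  2  3  4  4  4  5  5  6  6
dp[9][11] = 6. One LCS (by backtracking along matches): AATAAT.

6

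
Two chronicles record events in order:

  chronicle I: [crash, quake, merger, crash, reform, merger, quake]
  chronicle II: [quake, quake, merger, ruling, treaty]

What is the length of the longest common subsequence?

2

Pick quake (chronicle I #2, chronicle II #2), then merger (chronicle I #3, chronicle II #3); all 2 events appear in both, in order. dp[7][5] = 2 confirms this is the maximum.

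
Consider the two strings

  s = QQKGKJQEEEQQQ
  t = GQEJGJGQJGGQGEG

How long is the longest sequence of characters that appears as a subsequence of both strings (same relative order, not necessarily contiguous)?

Pick Q [1,2], then Q [2,8], then G [4,11], then Q [7,12], then E [8,14]; all 5 characters appear in both, in order, and the DP table's final entry dp[13][15] is also 5, so no common subsequence is longer.

5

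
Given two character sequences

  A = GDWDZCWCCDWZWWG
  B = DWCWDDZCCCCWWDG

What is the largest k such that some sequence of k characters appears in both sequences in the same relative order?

10

Taking D at A[2]=B[1], W at A[3]=B[4], D at A[4]=B[6], Z at A[5]=B[7], C at A[6]=B[9], C at A[8]=B[10], C at A[9]=B[11], W at A[11]=B[12], W at A[13]=B[13], G at A[15]=B[15] gives a common subsequence of length 10. dp[15][15] = 10 confirms this is the maximum.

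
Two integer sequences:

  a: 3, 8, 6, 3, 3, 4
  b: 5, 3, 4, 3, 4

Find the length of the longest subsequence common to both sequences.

Pick 3 (a #1, b #2), then 3 (a #5, b #4), then 4 (a #6, b #5); all 3 values appear in both, in order. The LCS DP gives dp[6][5] = 3, so this is optimal.

3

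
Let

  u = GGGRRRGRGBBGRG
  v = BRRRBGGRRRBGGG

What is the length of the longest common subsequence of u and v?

Match G at u[2]=v[6]; then G at u[3]=v[7]; then R at u[4]=v[8]; then R at u[5]=v[9]; then R at u[6]=v[10]; then G at u[9]=v[12]; then G at u[12]=v[13]; then G at u[14]=v[14] — 8 characters in the same relative order in both. dp[14][14] = 8 confirms this is the maximum.

8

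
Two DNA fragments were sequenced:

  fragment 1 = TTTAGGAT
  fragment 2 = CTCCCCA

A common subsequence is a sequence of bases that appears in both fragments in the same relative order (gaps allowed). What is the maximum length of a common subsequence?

2

Let dp[i][j] be the LCS length of the first i bases of fragment 1 and the first j bases of fragment 2. dp[i][j] = dp[i-1][j-1]+1 when the i-th and j-th bases match, else max(dp[i-1][j], dp[i][j-1]).
    ·  C  T  C  C  C  C  A
 ·  0  0  0  0  0  0  0  0
 T  0  0  1  1  1  1  1  1
 T  0  0  1  1  1  1  1  1
 T  0  0  1  1  1  1  1  1
 A  0  0  1  1  1  1  1  2
 G  0  0  1  1  1  1  1  2
 G  0  0  1  1  1  1  1  2
 A  0  0  1  1  1  1  1  2
 T  0  0  1  1  1  1  1  2
dp[8][7] = 2. One LCS (by backtracking along matches): TA.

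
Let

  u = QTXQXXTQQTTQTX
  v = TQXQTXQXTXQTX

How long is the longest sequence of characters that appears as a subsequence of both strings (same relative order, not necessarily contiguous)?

9

Match Q (u #1, v #4); then T (u #2, v #5); then X (u #3, v #6); then Q (u #4, v #7); then X (u #5, v #8); then X (u #6, v #10); then Q (u #12, v #11); then T (u #13, v #12); then X (u #14, v #13) — 9 characters in the same relative order in both, and the DP table's final entry dp[14][13] is also 9, so no common subsequence is longer.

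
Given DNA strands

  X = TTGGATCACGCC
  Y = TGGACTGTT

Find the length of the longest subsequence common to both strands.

One common subsequence of length 6: T (X #2, Y #1); then G (X #3, Y #2); then G (X #4, Y #3); then A (X #5, Y #4); then T (X #6, Y #6); then G (X #10, Y #7). Since dp[12][9] = 6, nothing longer is possible.

6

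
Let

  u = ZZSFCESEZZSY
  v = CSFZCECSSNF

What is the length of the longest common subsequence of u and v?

6

Pick S at u[3]=v[2], F at u[4]=v[3], C at u[5]=v[5], E at u[6]=v[6], S at u[7]=v[8], S at u[11]=v[9]; all 6 characters appear in both, in order, and the DP table's final entry dp[12][11] is also 6, so no common subsequence is longer.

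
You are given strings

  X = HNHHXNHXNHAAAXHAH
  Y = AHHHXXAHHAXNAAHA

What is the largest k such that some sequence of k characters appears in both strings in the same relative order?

One common subsequence of length 11: H at X[1]=Y[2], H at X[3]=Y[3], H at X[4]=Y[4], X at X[5]=Y[6], H at X[7]=Y[9], X at X[8]=Y[11], N at X[9]=Y[12], A at X[12]=Y[13], A at X[13]=Y[14], H at X[15]=Y[15], A at X[16]=Y[16], and the DP table's final entry dp[17][16] is also 11, so no common subsequence is longer.

11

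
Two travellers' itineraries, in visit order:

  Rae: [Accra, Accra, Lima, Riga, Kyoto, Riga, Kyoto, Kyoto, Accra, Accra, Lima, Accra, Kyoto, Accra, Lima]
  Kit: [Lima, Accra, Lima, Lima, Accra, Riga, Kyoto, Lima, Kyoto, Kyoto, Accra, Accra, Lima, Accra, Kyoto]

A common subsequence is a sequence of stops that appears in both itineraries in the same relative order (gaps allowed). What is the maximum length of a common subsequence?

11

One common subsequence of length 11: Accra [1,2]; then Accra [2,5]; then Riga [4,6]; then Kyoto [5,7]; then Kyoto [7,9]; then Kyoto [8,10]; then Accra [9,11]; then Accra [10,12]; then Lima [11,13]; then Accra [12,14]; then Kyoto [13,15]. Since dp[15][15] = 11, nothing longer is possible.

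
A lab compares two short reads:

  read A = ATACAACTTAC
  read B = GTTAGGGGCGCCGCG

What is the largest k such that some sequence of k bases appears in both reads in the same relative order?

Match T (read A #2, read B #3) → A (read A #3, read B #4) → C (read A #4, read B #11) → C (read A #7, read B #12) → C (read A #11, read B #14) — 5 bases in the same relative order in both. The LCS DP gives dp[11][15] = 5, so this is optimal.

5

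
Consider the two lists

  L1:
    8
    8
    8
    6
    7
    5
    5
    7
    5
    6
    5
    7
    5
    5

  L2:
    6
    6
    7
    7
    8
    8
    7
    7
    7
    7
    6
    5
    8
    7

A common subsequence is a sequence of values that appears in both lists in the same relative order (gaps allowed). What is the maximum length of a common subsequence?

One common subsequence of length 7: 8 at L1[1]=L2[5], then 8 at L1[2]=L2[6], then 7 at L1[5]=L2[9], then 7 at L1[8]=L2[10], then 6 at L1[10]=L2[11], then 5 at L1[11]=L2[12], then 7 at L1[12]=L2[14]. Since dp[14][14] = 7, nothing longer is possible.

7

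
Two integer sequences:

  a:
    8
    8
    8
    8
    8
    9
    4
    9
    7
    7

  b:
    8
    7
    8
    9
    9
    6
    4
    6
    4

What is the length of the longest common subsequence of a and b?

One common subsequence of length 4: 8 (a #1, b #1), then 8 (a #2, b #3), then 9 (a #6, b #5), then 4 (a #7, b #9). The LCS DP gives dp[10][9] = 4, so this is optimal.

4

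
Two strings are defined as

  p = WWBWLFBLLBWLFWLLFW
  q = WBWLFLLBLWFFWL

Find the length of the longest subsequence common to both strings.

12

Match W [2,1], then B [3,2], then W [4,3], then L [5,4], then F [6,5], then L [8,6], then L [9,7], then B [10,8], then W [11,10], then F [13,12], then W [14,13], then L [16,14] — 12 characters in the same relative order in both. dp[18][14] = 12 confirms this is the maximum.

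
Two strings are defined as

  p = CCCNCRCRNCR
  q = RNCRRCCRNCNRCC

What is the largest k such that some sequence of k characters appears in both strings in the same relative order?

Pick C (p #1, q #3), then C (p #2, q #6), then C (p #3, q #7), then N (p #4, q #9), then C (p #5, q #10), then R (p #6, q #12), then C (p #7, q #13), then C (p #10, q #14); all 8 characters appear in both, in order, and the DP table's final entry dp[11][14] is also 8, so no common subsequence is longer.

8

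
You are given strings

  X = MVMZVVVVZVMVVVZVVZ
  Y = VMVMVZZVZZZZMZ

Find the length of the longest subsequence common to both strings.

8

Taking M at X[1]=Y[2], V at X[2]=Y[3], M at X[3]=Y[4], Z at X[4]=Y[7], V at X[5]=Y[8], Z at X[9]=Y[12], M at X[11]=Y[13], Z at X[18]=Y[14] gives a common subsequence of length 8. The LCS DP gives dp[18][14] = 8, so this is optimal.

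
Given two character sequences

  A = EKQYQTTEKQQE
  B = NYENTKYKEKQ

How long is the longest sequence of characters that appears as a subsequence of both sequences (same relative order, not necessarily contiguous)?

Let dp[i][j] be the LCS length of the first i characters of A and the first j characters of B. dp[i][j] = dp[i-1][j-1]+1 when the i-th and j-th characters match, else max(dp[i-1][j], dp[i][j-1]).
    ·  N  Y  E  N  T  K  Y  K  E  K  Q
 ·  0  0  0  0  0  0  0  0  0  0  0  0
 E  0  0  0  1  1  1  1  1  1  1  1  1
 K  0  0  0  1  1  1  2  2  2  2  2  2
 Q  0  0  0  1  1  1  2  2  2  2  2  3
 Y  0  0  1  1  1  1  2  3  3  3  3  3
 Q  0  0  1  1  1  1  2  3  3  3  3  4
 T  0  0  1  1  1  2  2  3  3  3  3  4
 T  0  0  1  1  1  2  2  3  3  3  3  4
 E  0  0  1  2  2  2  2  3  3  4  4  4
 K  0  0  1  2  2  2  3  3  4  4  5  5
 Q  0  0  1  2  2  2  3  3  4  4  5  6
 Q  0  0  1  2  2  2  3  3  4  4  5  6
 E  0  0  1  2  2  2  3  3  4  5  5  6
dp[12][11] = 6. One LCS (by backtracking along matches): EKYEKQ.

6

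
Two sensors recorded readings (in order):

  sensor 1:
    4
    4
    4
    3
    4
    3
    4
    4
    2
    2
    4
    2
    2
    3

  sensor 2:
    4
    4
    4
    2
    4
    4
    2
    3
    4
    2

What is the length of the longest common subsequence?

8

Let dp[i][j] be the LCS length of the first i values of sensor 1 and the first j values of sensor 2. dp[i][j] = dp[i-1][j-1]+1 when the i-th and j-th values match, else max(dp[i-1][j], dp[i][j-1]).
    ·  4  4  4  2  4  4  2  3  4  2
 ·  0  0  0  0  0  0  0  0  0  0  0
 4  0  1  1  1  1  1  1  1  1  1  1
 4  0  1  2  2  2  2  2  2  2  2  2
 4  0  1  2  3  3  3  3  3  3  3  3
 3  0  1  2  3  3  3  3  3  4  4  4
 4  0  1  2  3  3  4  4  4  4  5  5
 3  0  1  2  3  3  4  4  4  5  5  5
 4  0  1  2  3  3  4  5  5  5  6  6
 4  0  1  2  3  3  4  5  5  5  6  6
 2  0  1  2  3  4  4  5  6  6  6  7
 2  0  1  2  3  4  4  5  6  6  6  7
 4  0  1  2  3  4  5  5  6  6  7  7
 2  0  1  2  3  4  5  5  6  6  7  8
 2  0  1  2  3  4  5  5  6  6  7  8
 3  0  1  2  3  4  5  5  6  7  7  8
dp[14][10] = 8. One LCS (by backtracking along matches): 4, 4, 4, 4, 4, 2, 4, 2.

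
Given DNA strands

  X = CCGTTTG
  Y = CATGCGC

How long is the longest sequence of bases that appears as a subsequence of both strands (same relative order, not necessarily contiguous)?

One common subsequence of length 3: C (X #1, Y #1), C (X #2, Y #5), G (X #3, Y #6). The LCS DP gives dp[7][7] = 3, so this is optimal.

3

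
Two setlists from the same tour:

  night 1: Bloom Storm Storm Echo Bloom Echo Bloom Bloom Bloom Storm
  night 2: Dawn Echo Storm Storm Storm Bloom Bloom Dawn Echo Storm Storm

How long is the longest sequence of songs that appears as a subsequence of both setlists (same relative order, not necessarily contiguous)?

One common subsequence of length 5: Storm at night 1[2]=night 2[4], then Storm at night 1[3]=night 2[5], then Bloom at night 1[5]=night 2[7], then Echo at night 1[6]=night 2[9], then Storm at night 1[10]=night 2[11], and the DP table's final entry dp[10][11] is also 5, so no common subsequence is longer.

5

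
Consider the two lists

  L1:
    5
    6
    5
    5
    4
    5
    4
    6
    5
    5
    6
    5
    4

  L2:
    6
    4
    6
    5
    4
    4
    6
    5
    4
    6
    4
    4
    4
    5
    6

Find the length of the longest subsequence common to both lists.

8

One common subsequence of length 8: 6 (L1 #2, L2 #3) → 5 (L1 #3, L2 #4) → 4 (L1 #5, L2 #6) → 5 (L1 #6, L2 #8) → 4 (L1 #7, L2 #9) → 6 (L1 #8, L2 #10) → 5 (L1 #10, L2 #14) → 6 (L1 #11, L2 #15), and the DP table's final entry dp[13][15] is also 8, so no common subsequence is longer.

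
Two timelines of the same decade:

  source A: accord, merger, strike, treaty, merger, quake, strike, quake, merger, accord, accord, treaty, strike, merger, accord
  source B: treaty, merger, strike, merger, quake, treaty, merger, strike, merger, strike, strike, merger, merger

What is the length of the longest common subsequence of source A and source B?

8

Match merger (source A #2, source B #2) → strike (source A #3, source B #3) → treaty (source A #4, source B #6) → merger (source A #5, source B #7) → strike (source A #7, source B #8) → merger (source A #9, source B #9) → strike (source A #13, source B #11) → merger (source A #14, source B #13) — 8 events in the same relative order in both. dp[15][13] = 8 confirms this is the maximum.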